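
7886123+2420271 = 10306394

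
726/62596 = 363/31298=0.01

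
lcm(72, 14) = 504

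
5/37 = 5/37=0.14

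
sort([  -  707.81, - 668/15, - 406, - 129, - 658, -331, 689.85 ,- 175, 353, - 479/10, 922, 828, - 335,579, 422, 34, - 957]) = [ - 957,  -  707.81,-658, - 406,-335, - 331, - 175,  -  129,-479/10, - 668/15,34, 353, 422,579, 689.85 , 828, 922]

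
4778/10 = 2389/5 = 477.80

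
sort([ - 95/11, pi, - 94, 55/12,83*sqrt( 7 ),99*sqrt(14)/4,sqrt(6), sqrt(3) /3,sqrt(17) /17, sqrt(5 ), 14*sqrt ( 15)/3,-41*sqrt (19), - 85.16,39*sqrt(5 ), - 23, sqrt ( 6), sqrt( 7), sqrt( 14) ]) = [-41*sqrt(19 ),- 94, - 85.16, - 23,-95/11 , sqrt(17 )/17, sqrt(3)/3,sqrt( 5), sqrt(6 ), sqrt(6), sqrt(7), pi,  sqrt(14 ), 55/12,  14*sqrt(15 )/3,39*sqrt(5),99 * sqrt(14 ) /4,  83 * sqrt( 7)]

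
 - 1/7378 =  -1 + 7377/7378 = - 0.00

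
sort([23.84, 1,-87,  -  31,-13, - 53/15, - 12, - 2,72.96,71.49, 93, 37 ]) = [ - 87,-31, - 13,-12, - 53/15,-2, 1, 23.84,37, 71.49, 72.96,93]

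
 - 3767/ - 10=376 + 7/10 = 376.70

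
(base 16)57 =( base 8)127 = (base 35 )2h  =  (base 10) 87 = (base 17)52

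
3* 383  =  1149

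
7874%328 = 2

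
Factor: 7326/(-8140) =-2^(-1)*3^2 * 5^(-1 ) = - 9/10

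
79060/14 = 39530/7 = 5647.14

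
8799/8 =1099 + 7/8 = 1099.88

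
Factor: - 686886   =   - 2^1*3^1*239^1*479^1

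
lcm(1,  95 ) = 95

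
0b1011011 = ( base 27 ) 3A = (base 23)3M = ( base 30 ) 31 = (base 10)91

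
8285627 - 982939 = 7302688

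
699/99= 7 + 2/33  =  7.06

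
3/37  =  3/37= 0.08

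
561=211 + 350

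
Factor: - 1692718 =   -  2^1 * 846359^1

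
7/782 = 7/782=0.01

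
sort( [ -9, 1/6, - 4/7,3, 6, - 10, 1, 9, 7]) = [ - 10 , - 9,  -  4/7,1/6,1,  3, 6,7, 9] 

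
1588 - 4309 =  - 2721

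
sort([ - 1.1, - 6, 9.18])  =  [ - 6,-1.1, 9.18]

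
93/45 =2+1/15  =  2.07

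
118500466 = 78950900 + 39549566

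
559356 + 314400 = 873756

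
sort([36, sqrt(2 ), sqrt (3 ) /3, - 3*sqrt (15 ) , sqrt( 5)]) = [ - 3*sqrt(15) , sqrt(3) /3, sqrt ( 2),  sqrt( 5), 36]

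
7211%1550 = 1011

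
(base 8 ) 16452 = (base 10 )7466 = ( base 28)9ei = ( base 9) 11215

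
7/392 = 1/56 = 0.02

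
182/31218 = 91/15609 = 0.01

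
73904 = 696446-622542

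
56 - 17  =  39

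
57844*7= 404908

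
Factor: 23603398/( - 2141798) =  - 11801699/1070899 = - 7^2*13^1 * 97^1*191^1*1070899^( - 1)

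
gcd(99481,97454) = 1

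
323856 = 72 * 4498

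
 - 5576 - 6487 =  - 12063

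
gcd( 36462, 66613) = 1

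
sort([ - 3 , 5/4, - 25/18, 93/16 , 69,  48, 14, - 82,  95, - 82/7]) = [ - 82, -82/7, - 3, - 25/18,5/4,93/16,14, 48,69, 95 ]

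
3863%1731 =401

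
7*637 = 4459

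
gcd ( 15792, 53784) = 24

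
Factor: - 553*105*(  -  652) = 2^2*3^1*5^1*7^2  *79^1*163^1 = 37858380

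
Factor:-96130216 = -2^3*7^1*13^1*132047^1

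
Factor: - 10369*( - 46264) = 2^3*5783^1 * 10369^1 =479711416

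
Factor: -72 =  - 2^3*3^2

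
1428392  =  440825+987567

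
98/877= 98/877 = 0.11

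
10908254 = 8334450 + 2573804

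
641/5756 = 641/5756 =0.11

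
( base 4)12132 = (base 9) 510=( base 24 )H6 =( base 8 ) 636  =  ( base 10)414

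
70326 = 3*23442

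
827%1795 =827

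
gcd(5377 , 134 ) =1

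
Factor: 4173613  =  4173613^1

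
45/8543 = 45/8543  =  0.01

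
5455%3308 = 2147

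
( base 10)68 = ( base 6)152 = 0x44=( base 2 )1000100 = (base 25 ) 2I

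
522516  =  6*87086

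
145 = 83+62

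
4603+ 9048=13651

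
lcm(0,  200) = 0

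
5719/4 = 1429 + 3/4=1429.75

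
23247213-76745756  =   - 53498543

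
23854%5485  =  1914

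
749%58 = 53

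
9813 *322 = 3159786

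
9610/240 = 40 + 1/24 = 40.04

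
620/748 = 155/187 = 0.83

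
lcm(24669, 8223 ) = 24669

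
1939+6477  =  8416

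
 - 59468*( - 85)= 5054780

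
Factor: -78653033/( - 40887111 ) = 3^( - 1 )*17^1*167^( - 1 )*829^1 *5581^1 * 81611^( - 1) 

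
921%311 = 299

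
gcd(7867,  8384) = 1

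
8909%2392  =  1733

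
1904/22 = 86+6/11  =  86.55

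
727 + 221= 948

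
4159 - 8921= - 4762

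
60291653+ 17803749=78095402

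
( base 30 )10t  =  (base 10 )929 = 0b1110100001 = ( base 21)225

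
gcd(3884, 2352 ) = 4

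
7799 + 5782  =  13581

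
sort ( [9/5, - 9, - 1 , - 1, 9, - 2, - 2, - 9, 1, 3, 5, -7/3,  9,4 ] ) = [-9,  -  9, - 7/3, - 2, - 2,-1, - 1, 1, 9/5, 3, 4, 5,  9, 9] 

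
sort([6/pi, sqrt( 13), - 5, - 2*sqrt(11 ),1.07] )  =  [ - 2 * sqrt( 11 ),  -  5, 1.07,6/pi, sqrt(13 )]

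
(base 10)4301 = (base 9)5808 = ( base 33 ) 3VB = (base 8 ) 10315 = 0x10cd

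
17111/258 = 66 + 83/258= 66.32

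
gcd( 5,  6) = 1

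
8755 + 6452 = 15207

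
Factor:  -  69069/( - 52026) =77/58 = 2^( - 1)*7^1*11^1*29^(- 1)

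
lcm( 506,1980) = 45540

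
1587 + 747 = 2334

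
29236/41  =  713+3/41 =713.07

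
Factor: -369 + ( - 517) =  - 2^1 *443^1=-886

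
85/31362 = 85/31362 = 0.00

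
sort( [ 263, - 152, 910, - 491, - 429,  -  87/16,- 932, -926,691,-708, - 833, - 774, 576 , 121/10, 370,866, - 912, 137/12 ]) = [ - 932, - 926, - 912, - 833,  -  774,-708,-491,  -  429, - 152, - 87/16, 137/12, 121/10, 263, 370, 576 , 691, 866,  910 ] 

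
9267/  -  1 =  - 9267/1 = -9267.00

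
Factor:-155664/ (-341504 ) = 423/928 = 2^(  -  5)*3^2*29^( - 1)*47^1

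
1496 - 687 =809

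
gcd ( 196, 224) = 28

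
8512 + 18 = 8530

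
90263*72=6498936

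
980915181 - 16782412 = 964132769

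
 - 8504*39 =- 331656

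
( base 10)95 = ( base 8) 137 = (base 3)10112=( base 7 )164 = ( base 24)3n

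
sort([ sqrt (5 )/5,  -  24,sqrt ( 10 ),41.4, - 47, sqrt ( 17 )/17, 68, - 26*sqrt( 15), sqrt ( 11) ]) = [-26*sqrt ( 15),-47, - 24 , sqrt(17)/17,sqrt( 5) /5, sqrt( 10 ), sqrt(11),41.4,68 ]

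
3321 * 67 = 222507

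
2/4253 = 2/4253 = 0.00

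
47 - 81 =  -34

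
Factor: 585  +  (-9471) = -8886 = - 2^1 * 3^1*1481^1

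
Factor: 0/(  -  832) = 0 = 0^1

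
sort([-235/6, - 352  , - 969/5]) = [ - 352, -969/5,  -  235/6] 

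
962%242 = 236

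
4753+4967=9720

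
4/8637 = 4/8637 = 0.00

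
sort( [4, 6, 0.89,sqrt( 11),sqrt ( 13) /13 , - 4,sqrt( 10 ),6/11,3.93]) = [ - 4,  sqrt( 13 ) /13 , 6/11,0.89,sqrt(10), sqrt(11), 3.93, 4,6 ]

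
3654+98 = 3752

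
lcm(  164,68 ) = 2788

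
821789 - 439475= 382314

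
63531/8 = 63531/8 = 7941.38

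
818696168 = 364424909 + 454271259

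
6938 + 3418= 10356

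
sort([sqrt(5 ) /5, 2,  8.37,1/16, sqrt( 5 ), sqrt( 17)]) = [ 1/16,sqrt( 5 )/5,  2, sqrt(5), sqrt(17),  8.37 ]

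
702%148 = 110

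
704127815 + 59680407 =763808222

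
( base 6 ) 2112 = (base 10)476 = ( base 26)I8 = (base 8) 734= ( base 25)J1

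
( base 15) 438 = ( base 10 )953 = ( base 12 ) 675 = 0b1110111001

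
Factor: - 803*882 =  - 708246 = -2^1*3^2*7^2*11^1*73^1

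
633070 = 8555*74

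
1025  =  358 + 667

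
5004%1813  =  1378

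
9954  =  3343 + 6611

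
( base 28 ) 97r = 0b1110001101111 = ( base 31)7hp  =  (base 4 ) 1301233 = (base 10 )7279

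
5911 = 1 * 5911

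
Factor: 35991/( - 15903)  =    -  43/19 = - 19^(-1) * 43^1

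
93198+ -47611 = 45587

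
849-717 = 132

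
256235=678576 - 422341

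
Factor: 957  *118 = 112926 = 2^1 * 3^1*11^1 * 29^1*59^1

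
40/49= 40/49 = 0.82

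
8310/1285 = 6 + 120/257 = 6.47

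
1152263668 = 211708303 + 940555365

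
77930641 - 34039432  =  43891209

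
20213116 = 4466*4526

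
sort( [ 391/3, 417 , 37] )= [ 37,391/3,417 ]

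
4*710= 2840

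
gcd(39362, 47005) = 1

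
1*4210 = 4210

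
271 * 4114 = 1114894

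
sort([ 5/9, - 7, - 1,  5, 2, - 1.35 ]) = [ - 7,  -  1.35, - 1,5/9,2, 5]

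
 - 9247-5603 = -14850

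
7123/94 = 75 + 73/94 = 75.78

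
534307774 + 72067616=606375390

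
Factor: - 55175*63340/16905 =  -698956900/3381=- 2^2 * 3^(-1)*5^2*7^( - 2 )*23^(  -  1)*2207^1 *3167^1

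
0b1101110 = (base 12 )92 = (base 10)110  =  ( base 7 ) 215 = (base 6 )302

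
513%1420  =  513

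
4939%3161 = 1778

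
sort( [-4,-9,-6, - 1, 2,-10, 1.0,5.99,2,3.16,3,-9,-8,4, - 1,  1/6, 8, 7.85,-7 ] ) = [  -  10,-9, - 9, - 8, - 7,-6,  -  4, - 1, -1 , 1/6,1.0,2,  2,3,3.16 , 4, 5.99 , 7.85,8 ] 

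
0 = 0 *2198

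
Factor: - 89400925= -5^2*3576037^1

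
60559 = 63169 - 2610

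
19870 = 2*9935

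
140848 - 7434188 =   -  7293340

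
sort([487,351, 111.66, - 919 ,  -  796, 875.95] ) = [-919,- 796, 111.66, 351, 487,  875.95]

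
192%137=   55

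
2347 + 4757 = 7104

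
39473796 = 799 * 49404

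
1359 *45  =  61155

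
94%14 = 10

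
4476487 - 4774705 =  - 298218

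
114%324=114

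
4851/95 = 4851/95 = 51.06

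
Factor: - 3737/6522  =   - 2^(-1 )*3^( -1 )*37^1*101^1*1087^( - 1) 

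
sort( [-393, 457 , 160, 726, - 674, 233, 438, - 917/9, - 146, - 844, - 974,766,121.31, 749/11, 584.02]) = [ - 974, - 844, - 674, - 393, - 146,-917/9,749/11, 121.31 , 160,233, 438, 457, 584.02,726, 766] 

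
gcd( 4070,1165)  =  5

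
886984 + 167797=1054781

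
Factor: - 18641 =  - 7^1*2663^1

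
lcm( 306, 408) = 1224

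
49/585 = 49/585 = 0.08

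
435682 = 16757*26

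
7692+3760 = 11452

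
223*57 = 12711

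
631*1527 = 963537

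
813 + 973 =1786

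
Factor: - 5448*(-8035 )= 2^3*3^1*5^1 * 227^1*1607^1 = 43774680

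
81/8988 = 27/2996 = 0.01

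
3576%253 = 34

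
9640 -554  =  9086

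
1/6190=1/6190= 0.00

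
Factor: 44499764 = 2^2*11124941^1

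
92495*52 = 4809740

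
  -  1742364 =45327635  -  47069999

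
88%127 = 88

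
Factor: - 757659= -3^1*7^1*109^1 * 331^1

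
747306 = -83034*(-9 )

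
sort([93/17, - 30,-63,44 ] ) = [ - 63, - 30,93/17, 44]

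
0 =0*6675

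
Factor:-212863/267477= - 647/813 = - 3^ ( - 1) * 271^( - 1 )*647^1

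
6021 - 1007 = 5014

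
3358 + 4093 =7451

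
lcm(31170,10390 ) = 31170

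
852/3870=142/645 = 0.22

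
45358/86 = 22679/43 = 527.42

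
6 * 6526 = 39156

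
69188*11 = 761068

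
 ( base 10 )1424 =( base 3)1221202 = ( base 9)1852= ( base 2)10110010000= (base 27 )1pk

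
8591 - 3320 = 5271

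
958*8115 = 7774170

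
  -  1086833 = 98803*( - 11)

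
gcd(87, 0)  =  87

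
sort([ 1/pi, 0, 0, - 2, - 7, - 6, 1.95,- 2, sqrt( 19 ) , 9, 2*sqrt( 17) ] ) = [ - 7, - 6,-2, - 2, 0, 0,1/pi, 1.95, sqrt( 19),2*sqrt(17),9]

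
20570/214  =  10285/107=96.12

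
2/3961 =2/3961 =0.00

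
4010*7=28070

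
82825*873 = 72306225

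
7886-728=7158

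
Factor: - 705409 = -705409^1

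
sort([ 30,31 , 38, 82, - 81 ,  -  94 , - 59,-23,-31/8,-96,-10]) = [ - 96,-94, - 81,  -  59,-23,-10,-31/8,30,31,38,  82]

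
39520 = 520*76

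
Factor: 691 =691^1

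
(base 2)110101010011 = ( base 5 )102121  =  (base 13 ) 1725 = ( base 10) 3411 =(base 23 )6a7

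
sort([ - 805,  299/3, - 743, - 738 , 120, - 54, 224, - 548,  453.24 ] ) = [ - 805, - 743, - 738, - 548 ,-54, 299/3, 120,  224,453.24 ]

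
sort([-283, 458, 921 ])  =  [-283, 458, 921]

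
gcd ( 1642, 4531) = 1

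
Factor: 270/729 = 2^1*3^(-3)*5^1=   10/27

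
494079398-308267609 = 185811789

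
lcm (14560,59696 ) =596960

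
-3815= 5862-9677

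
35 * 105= 3675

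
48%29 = 19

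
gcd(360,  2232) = 72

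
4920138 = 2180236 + 2739902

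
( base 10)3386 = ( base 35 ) 2qq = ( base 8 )6472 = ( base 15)100b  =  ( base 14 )133C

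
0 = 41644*0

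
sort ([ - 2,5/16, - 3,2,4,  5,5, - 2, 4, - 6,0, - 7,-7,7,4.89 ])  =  [ - 7, - 7, - 6, - 3, - 2, - 2, 0,5/16,2, 4,4, 4.89, 5,5,7 ]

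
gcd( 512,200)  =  8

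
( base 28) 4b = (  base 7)234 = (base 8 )173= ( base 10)123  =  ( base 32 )3R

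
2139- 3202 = - 1063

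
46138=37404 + 8734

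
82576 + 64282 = 146858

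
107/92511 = 107/92511 = 0.00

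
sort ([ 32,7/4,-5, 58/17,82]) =[ - 5,7/4, 58/17,  32, 82 ]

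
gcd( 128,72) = 8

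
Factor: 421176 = 2^3*3^1*7^1*23^1*109^1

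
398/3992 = 199/1996= 0.10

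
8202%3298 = 1606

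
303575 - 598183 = -294608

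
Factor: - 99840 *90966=-9082045440=- 2^10*3^2*5^1*13^1*15161^1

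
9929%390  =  179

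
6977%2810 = 1357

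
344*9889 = 3401816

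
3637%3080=557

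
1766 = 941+825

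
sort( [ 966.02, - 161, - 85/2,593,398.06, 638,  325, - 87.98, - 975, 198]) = [ - 975, - 161, - 87.98, - 85/2,  198, 325, 398.06, 593,638, 966.02 ]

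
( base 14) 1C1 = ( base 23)FK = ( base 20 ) I5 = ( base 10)365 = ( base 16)16d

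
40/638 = 20/319  =  0.06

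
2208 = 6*368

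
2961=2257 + 704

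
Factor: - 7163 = -13^1*19^1*29^1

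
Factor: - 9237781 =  - 7^1*19^1*69457^1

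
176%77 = 22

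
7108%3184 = 740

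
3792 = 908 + 2884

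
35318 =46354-11036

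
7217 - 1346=5871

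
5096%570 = 536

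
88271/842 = 88271/842 =104.83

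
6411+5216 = 11627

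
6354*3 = 19062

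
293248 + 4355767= 4649015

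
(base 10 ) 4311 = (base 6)31543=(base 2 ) 1000011010111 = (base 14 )17dd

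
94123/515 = 94123/515 = 182.76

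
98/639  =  98/639=0.15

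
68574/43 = 68574/43   =  1594.74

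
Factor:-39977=-7^1* 5711^1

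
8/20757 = 8/20757= 0.00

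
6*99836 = 599016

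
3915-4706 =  - 791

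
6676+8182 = 14858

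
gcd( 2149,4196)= 1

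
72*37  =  2664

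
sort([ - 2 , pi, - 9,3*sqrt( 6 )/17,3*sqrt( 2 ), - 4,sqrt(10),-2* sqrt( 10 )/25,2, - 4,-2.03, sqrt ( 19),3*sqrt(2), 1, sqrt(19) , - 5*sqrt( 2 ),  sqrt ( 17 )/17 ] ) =[-9, - 5*sqrt( 2 ), - 4, - 4,  -  2.03, - 2, - 2*sqrt( 10 )/25, sqrt(17)/17,3*sqrt(6 )/17,1, 2,pi,sqrt( 10) , 3*sqrt(2 ),3*sqrt( 2),sqrt ( 19),sqrt( 19)] 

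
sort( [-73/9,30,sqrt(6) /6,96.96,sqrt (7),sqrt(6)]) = [-73/9,sqrt(6)/6,sqrt( 6 ), sqrt( 7 ), 30,96.96 ]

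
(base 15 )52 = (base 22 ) 3B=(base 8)115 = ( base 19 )41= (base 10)77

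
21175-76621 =- 55446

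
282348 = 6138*46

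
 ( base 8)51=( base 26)1f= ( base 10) 41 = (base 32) 19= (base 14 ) 2D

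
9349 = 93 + 9256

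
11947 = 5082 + 6865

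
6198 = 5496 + 702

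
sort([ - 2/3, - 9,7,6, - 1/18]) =[ - 9, - 2/3, - 1/18, 6 , 7]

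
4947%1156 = 323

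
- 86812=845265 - 932077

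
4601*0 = 0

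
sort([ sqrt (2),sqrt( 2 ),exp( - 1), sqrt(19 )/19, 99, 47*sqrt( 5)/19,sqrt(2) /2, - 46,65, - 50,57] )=[ - 50,-46,sqrt(19 )/19,exp ( - 1 ), sqrt( 2 ) /2, sqrt(2 ),sqrt( 2), 47  *  sqrt(5 )/19,57,65,99 ] 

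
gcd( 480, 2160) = 240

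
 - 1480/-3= 1480/3 =493.33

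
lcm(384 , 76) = 7296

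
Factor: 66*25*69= 2^1*3^2*5^2*11^1*23^1 = 113850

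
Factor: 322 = 2^1*7^1*23^1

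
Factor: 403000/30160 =775/58 = 2^( - 1)*5^2*29^(-1) * 31^1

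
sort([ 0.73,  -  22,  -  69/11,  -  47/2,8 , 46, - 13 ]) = [ - 47/2,- 22, -13 ,-69/11,0.73, 8, 46]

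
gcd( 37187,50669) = 1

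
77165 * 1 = 77165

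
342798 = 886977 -544179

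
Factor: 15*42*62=39060  =  2^2*3^2*5^1 * 7^1*31^1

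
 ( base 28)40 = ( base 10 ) 112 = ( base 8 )160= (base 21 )57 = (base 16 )70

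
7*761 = 5327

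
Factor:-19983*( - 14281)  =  285377223 = 3^1*6661^1*14281^1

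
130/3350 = 13/335 = 0.04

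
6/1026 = 1/171 = 0.01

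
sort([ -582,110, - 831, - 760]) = [ - 831, - 760 , -582, 110]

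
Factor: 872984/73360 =2^( - 1)*5^( - 1)*7^1 * 17^1  =  119/10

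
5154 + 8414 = 13568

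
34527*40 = 1381080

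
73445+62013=135458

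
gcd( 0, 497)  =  497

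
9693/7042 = 9693/7042 =1.38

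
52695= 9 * 5855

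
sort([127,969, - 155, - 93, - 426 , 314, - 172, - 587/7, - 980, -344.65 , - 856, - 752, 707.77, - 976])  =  [ - 980, - 976, - 856,  -  752, - 426, - 344.65, - 172, - 155, - 93, - 587/7, 127,314,  707.77, 969 ] 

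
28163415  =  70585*399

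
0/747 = 0= 0.00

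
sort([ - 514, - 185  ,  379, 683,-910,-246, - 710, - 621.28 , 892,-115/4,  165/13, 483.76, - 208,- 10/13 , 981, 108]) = [ - 910, - 710,-621.28,-514, - 246,-208, - 185,-115/4, - 10/13 , 165/13,108, 379, 483.76, 683,  892,981 ] 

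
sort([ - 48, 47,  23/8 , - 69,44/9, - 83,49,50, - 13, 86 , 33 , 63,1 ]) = [ - 83, - 69 , - 48,-13,  1,23/8,44/9,33, 47,49, 50,63,86]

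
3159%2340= 819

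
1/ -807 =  - 1/807 = - 0.00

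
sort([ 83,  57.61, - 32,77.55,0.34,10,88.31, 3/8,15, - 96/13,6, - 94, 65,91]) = [-94, - 32, - 96/13, 0.34,3/8,6, 10,15, 57.61,65,77.55,83,88.31,91]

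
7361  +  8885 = 16246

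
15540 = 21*740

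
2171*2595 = 5633745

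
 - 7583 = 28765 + - 36348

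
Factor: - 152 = -2^3*19^1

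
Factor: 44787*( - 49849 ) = -3^1*79^1*631^1*14929^1 = -2232587163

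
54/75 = 18/25 = 0.72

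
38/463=38/463 =0.08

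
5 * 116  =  580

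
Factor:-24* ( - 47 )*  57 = 64296 =2^3 * 3^2*19^1*47^1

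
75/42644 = 75/42644 = 0.00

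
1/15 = 1/15 = 0.07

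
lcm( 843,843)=843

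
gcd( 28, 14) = 14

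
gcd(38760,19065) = 15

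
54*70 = 3780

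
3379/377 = 8+363/377 = 8.96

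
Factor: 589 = 19^1*31^1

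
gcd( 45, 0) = 45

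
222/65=3 + 27/65 = 3.42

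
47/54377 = 47/54377  =  0.00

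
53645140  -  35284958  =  18360182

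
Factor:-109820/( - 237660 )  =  3^ (-1)*17^1*19^1*233^(  -  1 ) =323/699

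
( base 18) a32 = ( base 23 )657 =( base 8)6340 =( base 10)3296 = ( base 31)3DA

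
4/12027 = 4/12027 = 0.00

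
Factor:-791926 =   -  2^1*31^1*53^1*241^1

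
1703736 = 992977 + 710759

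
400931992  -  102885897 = 298046095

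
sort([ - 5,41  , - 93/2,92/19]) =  [-93/2, - 5,92/19,41]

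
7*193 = 1351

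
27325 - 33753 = - 6428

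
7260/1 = 7260 = 7260.00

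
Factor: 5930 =2^1*5^1*593^1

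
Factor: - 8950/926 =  - 4475/463 = - 5^2*179^1*463^( - 1)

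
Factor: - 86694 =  - 2^1*3^1*14449^1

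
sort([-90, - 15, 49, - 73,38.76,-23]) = [ - 90, - 73,- 23, - 15,38.76, 49]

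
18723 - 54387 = - 35664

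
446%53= 22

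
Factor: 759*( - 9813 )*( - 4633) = 3^2 * 11^1 * 23^1*41^1*113^1 * 3271^1 = 34506894411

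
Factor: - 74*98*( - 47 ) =340844 = 2^2*7^2*37^1* 47^1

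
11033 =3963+7070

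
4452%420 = 252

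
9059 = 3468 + 5591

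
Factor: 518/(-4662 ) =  -1/9 = - 3^ (- 2 )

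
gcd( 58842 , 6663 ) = 3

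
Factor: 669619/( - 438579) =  - 3^(-2) * 337^1*1987^1*48731^( - 1) 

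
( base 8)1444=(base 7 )2226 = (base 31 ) pt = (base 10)804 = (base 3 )1002210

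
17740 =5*3548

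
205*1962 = 402210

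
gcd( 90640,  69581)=1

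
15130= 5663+9467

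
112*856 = 95872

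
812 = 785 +27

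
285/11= 285/11 = 25.91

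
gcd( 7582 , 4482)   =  2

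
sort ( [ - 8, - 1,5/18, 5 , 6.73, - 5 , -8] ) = [ - 8, - 8, - 5,-1, 5/18, 5, 6.73 ]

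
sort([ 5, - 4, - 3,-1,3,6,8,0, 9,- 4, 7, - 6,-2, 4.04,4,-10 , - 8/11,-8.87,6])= [- 10, - 8.87,- 6,-4, - 4 ,- 3, - 2,  -  1,- 8/11,0,3,4,4.04,  5,6,6,7, 8, 9]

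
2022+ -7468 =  - 5446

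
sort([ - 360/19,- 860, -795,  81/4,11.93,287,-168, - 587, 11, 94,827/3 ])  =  [- 860,-795 , - 587,-168,- 360/19,11, 11.93, 81/4, 94, 827/3, 287 ]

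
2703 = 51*53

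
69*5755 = 397095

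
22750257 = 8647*2631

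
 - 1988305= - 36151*55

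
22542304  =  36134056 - 13591752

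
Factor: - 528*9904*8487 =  -44381170944= - 2^8*3^3 * 11^1*23^1*41^1*619^1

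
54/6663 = 18/2221  =  0.01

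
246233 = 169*1457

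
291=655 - 364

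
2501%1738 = 763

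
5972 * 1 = 5972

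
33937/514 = 33937/514 =66.03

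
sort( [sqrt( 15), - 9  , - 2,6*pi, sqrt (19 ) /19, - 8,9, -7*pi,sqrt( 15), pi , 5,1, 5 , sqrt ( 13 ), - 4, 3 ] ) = [-7*pi, - 9, - 8, - 4, - 2,sqrt( 19)/19,1, 3,pi,sqrt(13 ), sqrt( 15),sqrt( 15),  5,5,  9,6 * pi ]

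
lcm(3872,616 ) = 27104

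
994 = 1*994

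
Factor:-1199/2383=  -  11^1*109^1  *2383^ ( - 1) 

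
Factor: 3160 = 2^3 * 5^1*79^1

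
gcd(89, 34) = 1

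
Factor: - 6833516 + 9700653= 2867137  =  7^3*13^1*643^1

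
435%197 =41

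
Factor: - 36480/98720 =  - 2^2*3^1*19^1  *617^(  -  1 )   =  - 228/617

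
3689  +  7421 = 11110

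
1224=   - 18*( - 68)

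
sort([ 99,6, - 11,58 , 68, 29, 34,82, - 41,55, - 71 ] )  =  [ - 71, - 41, - 11,6,  29, 34,55, 58,68,  82, 99]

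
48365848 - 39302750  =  9063098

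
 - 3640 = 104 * ( -35)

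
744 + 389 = 1133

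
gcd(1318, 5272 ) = 1318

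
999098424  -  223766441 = 775331983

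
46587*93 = 4332591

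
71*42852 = 3042492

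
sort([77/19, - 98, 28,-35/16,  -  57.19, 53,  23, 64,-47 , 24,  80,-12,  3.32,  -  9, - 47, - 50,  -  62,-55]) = [-98,  -  62, - 57.19, - 55, -50 , - 47, - 47, - 12,-9, - 35/16, 3.32, 77/19, 23,24, 28,  53 , 64,80] 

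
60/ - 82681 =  - 1 +82621/82681 = - 0.00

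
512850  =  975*526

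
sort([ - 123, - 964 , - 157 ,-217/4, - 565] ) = [ - 964, - 565, - 157, -123,- 217/4] 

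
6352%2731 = 890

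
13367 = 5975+7392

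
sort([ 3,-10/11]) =[-10/11, 3]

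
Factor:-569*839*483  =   - 3^1*7^1*23^1*569^1*839^1 =-  230579853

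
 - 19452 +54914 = 35462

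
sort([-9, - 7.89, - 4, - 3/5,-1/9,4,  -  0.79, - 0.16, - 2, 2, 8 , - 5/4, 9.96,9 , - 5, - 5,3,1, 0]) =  [ - 9, - 7.89, - 5,  -  5,- 4, - 2, - 5/4, - 0.79,-3/5, - 0.16, - 1/9,0,1, 2, 3,4, 8,9, 9.96 ] 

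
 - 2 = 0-2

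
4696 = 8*587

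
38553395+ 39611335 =78164730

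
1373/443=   1373/443 = 3.10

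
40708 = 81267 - 40559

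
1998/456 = 333/76= 4.38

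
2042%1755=287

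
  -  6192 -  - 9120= 2928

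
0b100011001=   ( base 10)281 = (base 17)g9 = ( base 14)161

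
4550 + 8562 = 13112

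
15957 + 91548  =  107505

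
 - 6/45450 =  - 1/7575=- 0.00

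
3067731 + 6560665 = 9628396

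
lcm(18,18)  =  18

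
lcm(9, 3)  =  9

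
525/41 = 525/41 = 12.80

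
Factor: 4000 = 2^5*5^3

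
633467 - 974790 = - 341323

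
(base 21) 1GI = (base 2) 1100011011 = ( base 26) 14f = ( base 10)795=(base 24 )193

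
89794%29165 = 2299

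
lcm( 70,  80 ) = 560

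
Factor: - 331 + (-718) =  - 1049^1 = - 1049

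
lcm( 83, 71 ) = 5893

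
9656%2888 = 992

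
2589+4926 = 7515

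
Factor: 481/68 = 2^( - 2 )*13^1 * 17^( - 1)*37^1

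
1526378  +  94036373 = 95562751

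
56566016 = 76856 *736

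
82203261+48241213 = 130444474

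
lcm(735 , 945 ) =6615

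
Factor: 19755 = 3^2*5^1*439^1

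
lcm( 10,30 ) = 30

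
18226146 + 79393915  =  97620061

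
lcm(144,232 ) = 4176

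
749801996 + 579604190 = 1329406186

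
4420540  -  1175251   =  3245289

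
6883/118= 6883/118 = 58.33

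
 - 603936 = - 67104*9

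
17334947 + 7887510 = 25222457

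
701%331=39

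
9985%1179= 553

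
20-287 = -267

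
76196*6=457176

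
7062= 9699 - 2637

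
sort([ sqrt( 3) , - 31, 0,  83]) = [ - 31, 0, sqrt( 3), 83 ] 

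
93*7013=652209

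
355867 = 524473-168606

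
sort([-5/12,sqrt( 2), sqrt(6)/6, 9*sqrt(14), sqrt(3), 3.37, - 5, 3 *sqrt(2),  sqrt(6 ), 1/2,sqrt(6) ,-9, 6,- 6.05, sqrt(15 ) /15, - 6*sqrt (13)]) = [ - 6*sqrt( 13), - 9, -6.05,  -  5, - 5/12,sqrt( 15 )/15, sqrt(6)/6,1/2 , sqrt ( 2), sqrt(3), sqrt( 6), sqrt( 6),3.37, 3* sqrt(2), 6,9*sqrt(14)]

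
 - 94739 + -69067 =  - 163806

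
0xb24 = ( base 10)2852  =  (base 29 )3BA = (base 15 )ca2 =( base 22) 5je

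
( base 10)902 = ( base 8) 1606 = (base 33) rb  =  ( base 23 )1g5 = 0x386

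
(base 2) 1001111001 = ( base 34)IL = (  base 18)1h3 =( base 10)633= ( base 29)lo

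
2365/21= 2365/21 = 112.62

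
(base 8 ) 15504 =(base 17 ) 172A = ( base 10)6980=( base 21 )fh8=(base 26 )A8C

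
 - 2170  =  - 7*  310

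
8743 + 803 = 9546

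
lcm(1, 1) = 1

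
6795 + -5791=1004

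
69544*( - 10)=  - 695440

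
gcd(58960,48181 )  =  1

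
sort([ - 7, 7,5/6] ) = [-7, 5/6, 7] 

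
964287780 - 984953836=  - 20666056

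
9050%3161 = 2728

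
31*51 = 1581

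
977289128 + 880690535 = 1857979663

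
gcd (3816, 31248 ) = 72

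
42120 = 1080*39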